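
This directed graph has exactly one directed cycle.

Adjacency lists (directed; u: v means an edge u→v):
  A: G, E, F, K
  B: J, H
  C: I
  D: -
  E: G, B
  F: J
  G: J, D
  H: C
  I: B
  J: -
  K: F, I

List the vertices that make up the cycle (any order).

DFS with gray/black marking from B:
B gray
  J gray
  J black
  H gray
    C gray
      I gray
        I→B: B is gray → back edge
Back edge closes the cycle B → H → C → I → B; its vertices are {B, C, H, I}.

B, C, H, I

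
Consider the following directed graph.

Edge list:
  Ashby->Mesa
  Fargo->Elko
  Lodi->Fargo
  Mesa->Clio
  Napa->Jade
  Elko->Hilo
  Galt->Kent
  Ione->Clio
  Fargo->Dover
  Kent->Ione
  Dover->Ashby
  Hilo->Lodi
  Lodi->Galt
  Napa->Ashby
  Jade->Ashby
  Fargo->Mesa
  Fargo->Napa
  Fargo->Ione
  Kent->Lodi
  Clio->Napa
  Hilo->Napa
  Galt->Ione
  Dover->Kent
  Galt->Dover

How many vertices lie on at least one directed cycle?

12

A vertex is on a directed cycle iff it belongs to a strongly connected component of size ≥ 2 (or has a self-loop).
The vertices on cycles are {Clio, Elko, Galt, Hilo, Jade, Kent, Lodi, Mesa, Napa, Ashby, Dover, Fargo} — 12 in total.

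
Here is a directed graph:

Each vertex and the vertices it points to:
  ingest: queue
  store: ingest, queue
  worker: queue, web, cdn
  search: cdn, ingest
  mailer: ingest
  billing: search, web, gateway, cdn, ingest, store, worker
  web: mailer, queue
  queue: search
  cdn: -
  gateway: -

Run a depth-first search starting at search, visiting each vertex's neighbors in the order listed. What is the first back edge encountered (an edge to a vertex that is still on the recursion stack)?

DFS from search (visiting each vertex's neighbors in the order listed); mark gray on enter, black on exit:
search gray
  cdn gray
  cdn black
  ingest gray
    queue gray
      queue→search: search is gray → back edge
First back edge: queue → search.

queue->search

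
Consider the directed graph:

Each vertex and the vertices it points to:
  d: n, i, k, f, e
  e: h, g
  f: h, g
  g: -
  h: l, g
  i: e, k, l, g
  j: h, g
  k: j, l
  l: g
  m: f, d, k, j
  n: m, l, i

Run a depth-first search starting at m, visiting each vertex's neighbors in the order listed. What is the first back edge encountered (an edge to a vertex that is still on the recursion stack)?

DFS from m (visiting each vertex's neighbors in the order listed); mark gray on enter, black on exit:
m gray
  f gray
    h gray
      l gray
        g gray
        g black
      l black
      h→g: g black — skip
    h black
    f→g: g black — skip
  f black
  d gray
    n gray
      n→m: m is gray → back edge
First back edge: n → m.

n→m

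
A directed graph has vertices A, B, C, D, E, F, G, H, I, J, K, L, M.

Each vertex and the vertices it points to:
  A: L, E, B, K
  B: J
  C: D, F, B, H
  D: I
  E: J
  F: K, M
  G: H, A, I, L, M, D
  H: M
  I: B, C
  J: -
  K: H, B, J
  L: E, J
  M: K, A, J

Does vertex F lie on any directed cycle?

No

F lies on a cycle iff there is a path from F back to itself.
Exploring from F, it never reaches itself; equivalently, its strongly connected component is a singleton.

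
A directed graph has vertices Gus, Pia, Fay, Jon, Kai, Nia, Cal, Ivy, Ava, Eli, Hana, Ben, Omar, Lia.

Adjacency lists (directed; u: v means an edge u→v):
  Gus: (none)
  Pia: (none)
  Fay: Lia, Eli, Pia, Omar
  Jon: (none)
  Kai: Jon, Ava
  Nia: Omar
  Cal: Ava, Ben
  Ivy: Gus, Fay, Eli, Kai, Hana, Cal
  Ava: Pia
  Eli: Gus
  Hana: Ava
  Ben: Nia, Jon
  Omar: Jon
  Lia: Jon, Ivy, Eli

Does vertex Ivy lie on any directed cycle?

Yes

Ivy is on a cycle iff Ivy can reach itself via ≥1 edge.
Ivy → Fay → Lia → Ivy — yes.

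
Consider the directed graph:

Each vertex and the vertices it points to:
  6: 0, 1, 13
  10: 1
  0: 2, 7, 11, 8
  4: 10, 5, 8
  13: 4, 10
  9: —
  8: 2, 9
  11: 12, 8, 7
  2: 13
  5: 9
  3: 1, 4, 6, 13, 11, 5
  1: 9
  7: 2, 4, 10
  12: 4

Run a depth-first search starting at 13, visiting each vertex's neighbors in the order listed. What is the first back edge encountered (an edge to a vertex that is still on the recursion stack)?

DFS from 13 (visiting each vertex's neighbors in the order listed); mark gray on enter, black on exit:
13 gray
  4 gray
    10 gray
      1 gray
        9 gray
        9 black
      1 black
    10 black
    5 gray
      5→9: 9 black — skip
    5 black
    8 gray
      2 gray
        2→13: 13 is gray → back edge
First back edge: 2 → 13.

2→13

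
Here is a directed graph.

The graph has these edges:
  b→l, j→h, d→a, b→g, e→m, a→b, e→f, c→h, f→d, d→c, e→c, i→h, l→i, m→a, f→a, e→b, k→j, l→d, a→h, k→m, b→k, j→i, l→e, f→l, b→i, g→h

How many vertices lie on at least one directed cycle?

8

A vertex is on a directed cycle iff it belongs to a strongly connected component of size ≥ 2 (or has a self-loop).
The vertices on cycles are {a, b, d, e, f, k, l, m} — 8 in total.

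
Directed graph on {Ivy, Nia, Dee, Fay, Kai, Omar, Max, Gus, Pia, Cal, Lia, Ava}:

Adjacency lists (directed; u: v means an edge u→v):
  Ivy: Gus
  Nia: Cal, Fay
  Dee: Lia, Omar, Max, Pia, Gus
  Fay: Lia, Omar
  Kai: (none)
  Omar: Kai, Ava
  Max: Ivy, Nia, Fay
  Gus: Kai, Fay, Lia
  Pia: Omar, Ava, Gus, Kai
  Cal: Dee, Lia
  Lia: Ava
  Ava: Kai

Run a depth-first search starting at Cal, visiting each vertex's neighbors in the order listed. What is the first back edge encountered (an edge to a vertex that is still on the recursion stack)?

Nia→Cal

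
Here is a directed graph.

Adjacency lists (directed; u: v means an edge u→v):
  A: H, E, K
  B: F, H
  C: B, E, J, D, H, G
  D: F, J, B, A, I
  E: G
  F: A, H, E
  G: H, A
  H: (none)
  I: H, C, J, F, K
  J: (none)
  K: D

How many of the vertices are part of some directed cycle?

A vertex is on a directed cycle iff it belongs to a strongly connected component of size ≥ 2 (or has a self-loop).
The vertices on cycles are {A, B, C, D, E, F, G, I, K} — 9 in total.

9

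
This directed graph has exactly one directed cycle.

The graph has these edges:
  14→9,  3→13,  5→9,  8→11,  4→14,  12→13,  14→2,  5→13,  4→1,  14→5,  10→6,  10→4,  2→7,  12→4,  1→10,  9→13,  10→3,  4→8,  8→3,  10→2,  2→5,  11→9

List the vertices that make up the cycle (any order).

DFS with gray/black marking from 4:
4 gray
  1 gray
    10 gray
      10→4: 4 is gray → back edge
Back edge closes the cycle 4 → 1 → 10 → 4; its vertices are {1, 4, 10}.

1, 4, 10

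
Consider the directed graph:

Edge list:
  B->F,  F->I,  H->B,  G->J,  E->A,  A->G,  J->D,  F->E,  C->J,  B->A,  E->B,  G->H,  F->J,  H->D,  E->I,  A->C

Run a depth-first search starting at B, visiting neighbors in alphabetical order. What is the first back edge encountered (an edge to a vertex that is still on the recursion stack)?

H->B

DFS from B (visiting neighbors in alphabetical order); mark gray on enter, black on exit:
B gray
  A gray
    C gray
      J gray
        D gray
        D black
      J black
    C black
    G gray
      H gray
        H→B: B is gray → back edge
First back edge: H → B.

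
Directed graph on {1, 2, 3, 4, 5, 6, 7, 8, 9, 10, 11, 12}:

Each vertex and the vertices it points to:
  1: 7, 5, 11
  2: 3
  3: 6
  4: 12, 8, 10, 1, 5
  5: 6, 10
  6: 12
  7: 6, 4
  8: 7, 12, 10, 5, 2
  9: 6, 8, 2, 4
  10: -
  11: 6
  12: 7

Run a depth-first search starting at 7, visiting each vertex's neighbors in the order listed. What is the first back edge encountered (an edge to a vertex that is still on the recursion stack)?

12→7

DFS from 7 (visiting each vertex's neighbors in the order listed); mark gray on enter, black on exit:
7 gray
  6 gray
    12 gray
      12→7: 7 is gray → back edge
First back edge: 12 → 7.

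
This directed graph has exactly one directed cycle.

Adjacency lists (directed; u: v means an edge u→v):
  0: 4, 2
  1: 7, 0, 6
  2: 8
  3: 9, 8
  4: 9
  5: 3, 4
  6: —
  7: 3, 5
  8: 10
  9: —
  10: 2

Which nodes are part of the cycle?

2, 8, 10

DFS with gray/black marking from 8:
8 gray
  10 gray
    2 gray
      2→8: 8 is gray → back edge
Back edge closes the cycle 8 → 10 → 2 → 8; its vertices are {2, 8, 10}.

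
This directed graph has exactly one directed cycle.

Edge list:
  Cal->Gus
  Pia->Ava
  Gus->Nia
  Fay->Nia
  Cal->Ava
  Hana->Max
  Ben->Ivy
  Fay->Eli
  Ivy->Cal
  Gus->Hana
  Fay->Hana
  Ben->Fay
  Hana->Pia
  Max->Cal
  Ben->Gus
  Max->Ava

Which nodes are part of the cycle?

DFS with gray/black marking from Gus:
Gus gray
  Nia gray
  Nia black
  Hana gray
    Max gray
      Cal gray
        Cal→Gus: Gus is gray → back edge
Back edge closes the cycle Gus → Hana → Max → Cal → Gus; its vertices are {Cal, Gus, Max, Hana}.

Cal, Gus, Max, Hana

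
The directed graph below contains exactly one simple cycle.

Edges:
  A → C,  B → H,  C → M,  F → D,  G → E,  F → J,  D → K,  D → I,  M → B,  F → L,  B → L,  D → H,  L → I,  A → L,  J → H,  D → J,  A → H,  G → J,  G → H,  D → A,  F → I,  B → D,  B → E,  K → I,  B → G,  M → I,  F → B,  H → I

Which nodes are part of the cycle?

DFS with gray/black marking from B:
B gray
  D gray
    J gray
      H gray
        I gray
        I black
      H black
    J black
    A gray
      C gray
        M gray
          M→I: I black — skip
          M→B: B is gray → back edge
Back edge closes the cycle B → D → A → C → M → B; its vertices are {A, B, C, D, M}.

A, B, C, D, M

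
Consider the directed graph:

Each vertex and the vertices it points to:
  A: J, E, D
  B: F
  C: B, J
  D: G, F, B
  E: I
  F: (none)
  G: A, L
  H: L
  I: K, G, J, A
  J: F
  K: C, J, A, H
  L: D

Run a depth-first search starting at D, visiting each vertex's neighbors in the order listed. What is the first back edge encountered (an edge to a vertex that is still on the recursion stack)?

K->A

DFS from D (visiting each vertex's neighbors in the order listed); mark gray on enter, black on exit:
D gray
  G gray
    A gray
      J gray
        F gray
        F black
      J black
      E gray
        I gray
          K gray
            C gray
              B gray
                B→F: F black — skip
              B black
              C→J: J black — skip
            C black
            K→J: J black — skip
            K→A: A is gray → back edge
First back edge: K → A.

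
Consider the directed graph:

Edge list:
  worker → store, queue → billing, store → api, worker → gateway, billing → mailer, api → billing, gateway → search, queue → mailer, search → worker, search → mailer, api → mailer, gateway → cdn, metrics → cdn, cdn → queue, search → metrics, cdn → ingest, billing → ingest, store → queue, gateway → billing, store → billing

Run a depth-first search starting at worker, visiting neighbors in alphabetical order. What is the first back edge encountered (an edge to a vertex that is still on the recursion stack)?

search->worker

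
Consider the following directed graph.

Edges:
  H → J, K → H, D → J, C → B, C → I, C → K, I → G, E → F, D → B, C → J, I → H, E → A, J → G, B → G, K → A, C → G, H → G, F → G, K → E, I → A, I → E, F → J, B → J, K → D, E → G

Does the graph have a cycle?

DFS with white/gray/black marking, starting from I:
I gray
  H gray
    G gray
    G black
    J gray
      J→G: G black — skip
    J black
  H black
  A gray
  A black
  I→G: G black — skip
  E gray
    E→G: G black — skip
    E→A: A black — skip
    F gray
      F→G: G black — skip
      F→J: J black — skip
    F black
  E black
I black
C gray
  C→I: I black — skip
  C→G: G black — skip
  K gray
    K→E: E black — skip
    D gray
      B gray
        B→G: G black — skip
        B→J: J black — skip
      B black
      D→J: J black — skip
    D black
    K→H: H black — skip
    K→A: A black — skip
  K black
  C→B: B black — skip
  C→J: J black — skip
C black
Every edge goes to a white or black vertex — no back edge, so the graph is acyclic.

No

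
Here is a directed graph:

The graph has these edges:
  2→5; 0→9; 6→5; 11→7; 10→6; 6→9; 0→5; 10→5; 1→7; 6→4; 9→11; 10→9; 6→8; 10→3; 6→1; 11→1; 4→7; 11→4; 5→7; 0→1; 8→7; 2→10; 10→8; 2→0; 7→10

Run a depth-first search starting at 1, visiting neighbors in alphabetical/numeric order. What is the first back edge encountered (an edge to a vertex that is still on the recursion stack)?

5->7

DFS from 1 (visiting neighbors in alphabetical/numeric order); mark gray on enter, black on exit:
1 gray
  7 gray
    10 gray
      3 gray
      3 black
      5 gray
        5→7: 7 is gray → back edge
First back edge: 5 → 7.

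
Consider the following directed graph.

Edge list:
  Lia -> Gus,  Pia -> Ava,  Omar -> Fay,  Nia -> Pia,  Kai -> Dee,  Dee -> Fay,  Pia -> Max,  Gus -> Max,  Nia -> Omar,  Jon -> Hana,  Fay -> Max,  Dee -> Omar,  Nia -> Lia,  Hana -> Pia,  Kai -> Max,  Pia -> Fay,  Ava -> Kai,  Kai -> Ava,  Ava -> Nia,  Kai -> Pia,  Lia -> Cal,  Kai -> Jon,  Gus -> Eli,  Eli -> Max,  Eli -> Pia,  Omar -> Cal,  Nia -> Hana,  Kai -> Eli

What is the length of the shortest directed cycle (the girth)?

For each vertex v, BFS finds the shortest path from v back to v.
The shortest such closed walk is Kai → Ava → Kai, length 2.

2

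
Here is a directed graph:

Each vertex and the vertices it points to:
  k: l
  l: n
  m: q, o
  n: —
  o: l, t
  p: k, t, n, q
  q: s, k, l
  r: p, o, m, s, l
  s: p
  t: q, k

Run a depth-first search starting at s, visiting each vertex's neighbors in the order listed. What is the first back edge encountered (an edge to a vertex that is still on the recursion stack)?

q→s

DFS from s (visiting each vertex's neighbors in the order listed); mark gray on enter, black on exit:
s gray
  p gray
    k gray
      l gray
        n gray
        n black
      l black
    k black
    t gray
      q gray
        q→s: s is gray → back edge
First back edge: q → s.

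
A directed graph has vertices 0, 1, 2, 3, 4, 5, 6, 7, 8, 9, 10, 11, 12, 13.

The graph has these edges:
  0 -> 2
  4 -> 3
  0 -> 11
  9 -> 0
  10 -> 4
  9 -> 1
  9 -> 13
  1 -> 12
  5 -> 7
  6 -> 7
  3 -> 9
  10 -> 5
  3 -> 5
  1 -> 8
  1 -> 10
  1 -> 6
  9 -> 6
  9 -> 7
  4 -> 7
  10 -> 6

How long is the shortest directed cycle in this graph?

For each vertex v, BFS finds the shortest path from v back to v.
The shortest such closed walk is 9 → 1 → 10 → 4 → 3 → 9, length 5.

5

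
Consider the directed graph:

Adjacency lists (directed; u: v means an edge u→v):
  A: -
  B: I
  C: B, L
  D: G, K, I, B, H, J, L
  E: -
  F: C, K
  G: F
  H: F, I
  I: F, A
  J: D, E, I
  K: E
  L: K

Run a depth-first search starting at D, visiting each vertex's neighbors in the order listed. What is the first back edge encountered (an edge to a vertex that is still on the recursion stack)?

DFS from D (visiting each vertex's neighbors in the order listed); mark gray on enter, black on exit:
D gray
  G gray
    F gray
      C gray
        B gray
          I gray
            I→F: F is gray → back edge
First back edge: I → F.

I→F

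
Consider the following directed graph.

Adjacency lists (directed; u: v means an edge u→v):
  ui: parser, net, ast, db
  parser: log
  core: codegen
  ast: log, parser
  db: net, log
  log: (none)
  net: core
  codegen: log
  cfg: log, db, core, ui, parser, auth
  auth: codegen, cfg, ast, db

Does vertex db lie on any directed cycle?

No

db lies on a cycle iff there is a path from db back to itself.
Exploring from db, it never reaches itself; equivalently, its strongly connected component is a singleton.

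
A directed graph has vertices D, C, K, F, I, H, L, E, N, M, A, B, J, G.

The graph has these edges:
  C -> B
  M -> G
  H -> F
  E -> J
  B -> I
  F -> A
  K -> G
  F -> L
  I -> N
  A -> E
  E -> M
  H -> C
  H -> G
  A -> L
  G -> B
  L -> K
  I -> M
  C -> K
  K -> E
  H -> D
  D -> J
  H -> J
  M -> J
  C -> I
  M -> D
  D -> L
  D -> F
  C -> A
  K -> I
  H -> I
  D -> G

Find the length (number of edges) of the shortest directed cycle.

4

For each vertex v, BFS finds the shortest path from v back to v.
The shortest such closed walk is I → M → G → B → I, length 4.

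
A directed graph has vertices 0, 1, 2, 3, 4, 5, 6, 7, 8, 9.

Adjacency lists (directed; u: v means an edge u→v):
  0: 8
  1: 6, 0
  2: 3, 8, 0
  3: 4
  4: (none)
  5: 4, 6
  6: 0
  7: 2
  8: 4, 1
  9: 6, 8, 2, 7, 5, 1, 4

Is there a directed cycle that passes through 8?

8 is on a cycle iff 8 can reach itself via ≥1 edge.
8 → 1 → 0 → 8 — yes.

Yes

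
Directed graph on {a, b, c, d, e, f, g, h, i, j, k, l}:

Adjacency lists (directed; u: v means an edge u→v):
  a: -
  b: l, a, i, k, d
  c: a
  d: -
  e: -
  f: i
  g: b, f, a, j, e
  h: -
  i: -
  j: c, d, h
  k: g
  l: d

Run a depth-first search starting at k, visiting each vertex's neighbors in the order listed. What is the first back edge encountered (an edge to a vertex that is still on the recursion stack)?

DFS from k (visiting each vertex's neighbors in the order listed); mark gray on enter, black on exit:
k gray
  g gray
    b gray
      l gray
        d gray
        d black
      l black
      a gray
      a black
      i gray
      i black
      b→k: k is gray → back edge
First back edge: b → k.

b->k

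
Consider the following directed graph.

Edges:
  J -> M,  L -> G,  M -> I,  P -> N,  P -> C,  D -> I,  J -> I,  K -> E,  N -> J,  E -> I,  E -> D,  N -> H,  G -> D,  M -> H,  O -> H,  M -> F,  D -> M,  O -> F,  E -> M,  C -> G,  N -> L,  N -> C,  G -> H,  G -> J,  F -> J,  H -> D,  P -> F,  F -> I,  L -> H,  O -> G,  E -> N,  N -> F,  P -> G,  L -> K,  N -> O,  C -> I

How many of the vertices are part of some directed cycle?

9

A vertex is on a directed cycle iff it belongs to a strongly connected component of size ≥ 2 (or has a self-loop).
The vertices on cycles are {D, E, F, H, J, K, L, M, N} — 9 in total.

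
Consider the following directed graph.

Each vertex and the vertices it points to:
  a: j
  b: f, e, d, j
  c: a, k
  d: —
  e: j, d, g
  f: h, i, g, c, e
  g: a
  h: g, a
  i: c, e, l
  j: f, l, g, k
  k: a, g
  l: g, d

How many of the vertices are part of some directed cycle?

10

A vertex is on a directed cycle iff it belongs to a strongly connected component of size ≥ 2 (or has a self-loop).
The vertices on cycles are {a, c, e, f, g, h, i, j, k, l} — 10 in total.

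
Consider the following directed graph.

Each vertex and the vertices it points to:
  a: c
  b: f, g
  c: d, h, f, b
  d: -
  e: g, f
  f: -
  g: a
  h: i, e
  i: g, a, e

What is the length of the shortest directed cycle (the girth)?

4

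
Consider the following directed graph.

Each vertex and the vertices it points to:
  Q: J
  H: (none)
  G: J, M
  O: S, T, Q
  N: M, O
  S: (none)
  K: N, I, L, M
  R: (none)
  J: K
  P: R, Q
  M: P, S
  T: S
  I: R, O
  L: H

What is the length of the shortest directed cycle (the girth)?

5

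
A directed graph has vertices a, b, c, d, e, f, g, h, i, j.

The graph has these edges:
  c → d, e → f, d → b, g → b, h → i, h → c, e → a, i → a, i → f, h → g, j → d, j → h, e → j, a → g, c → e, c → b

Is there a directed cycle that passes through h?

Yes

h is on a cycle iff h can reach itself via ≥1 edge.
h → c → e → j → h — yes.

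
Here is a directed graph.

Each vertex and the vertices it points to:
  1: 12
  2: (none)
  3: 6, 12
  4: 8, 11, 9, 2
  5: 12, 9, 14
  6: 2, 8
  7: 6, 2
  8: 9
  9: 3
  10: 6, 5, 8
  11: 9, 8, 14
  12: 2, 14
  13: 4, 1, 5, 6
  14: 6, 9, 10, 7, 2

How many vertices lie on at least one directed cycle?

A vertex is on a directed cycle iff it belongs to a strongly connected component of size ≥ 2 (or has a self-loop).
The vertices on cycles are {3, 5, 6, 7, 8, 9, 10, 12, 14} — 9 in total.

9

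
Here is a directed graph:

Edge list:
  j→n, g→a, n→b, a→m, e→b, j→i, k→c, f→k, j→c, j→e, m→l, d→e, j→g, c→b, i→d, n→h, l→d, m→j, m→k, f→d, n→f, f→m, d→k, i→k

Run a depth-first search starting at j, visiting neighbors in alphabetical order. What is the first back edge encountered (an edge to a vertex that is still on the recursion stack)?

DFS from j (visiting neighbors in alphabetical order); mark gray on enter, black on exit:
j gray
  c gray
    b gray
    b black
  c black
  e gray
    e→b: b black — skip
  e black
  g gray
    a gray
      m gray
        m→j: j is gray → back edge
First back edge: m → j.

m->j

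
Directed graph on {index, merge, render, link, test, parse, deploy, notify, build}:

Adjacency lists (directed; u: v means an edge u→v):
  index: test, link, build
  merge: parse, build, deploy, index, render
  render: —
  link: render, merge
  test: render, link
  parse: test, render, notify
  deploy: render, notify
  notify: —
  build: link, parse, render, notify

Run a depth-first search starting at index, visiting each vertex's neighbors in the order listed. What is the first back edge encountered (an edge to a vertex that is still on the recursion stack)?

parse→test

DFS from index (visiting each vertex's neighbors in the order listed); mark gray on enter, black on exit:
index gray
  test gray
    render gray
    render black
    link gray
      link→render: render black — skip
      merge gray
        parse gray
          parse→test: test is gray → back edge
First back edge: parse → test.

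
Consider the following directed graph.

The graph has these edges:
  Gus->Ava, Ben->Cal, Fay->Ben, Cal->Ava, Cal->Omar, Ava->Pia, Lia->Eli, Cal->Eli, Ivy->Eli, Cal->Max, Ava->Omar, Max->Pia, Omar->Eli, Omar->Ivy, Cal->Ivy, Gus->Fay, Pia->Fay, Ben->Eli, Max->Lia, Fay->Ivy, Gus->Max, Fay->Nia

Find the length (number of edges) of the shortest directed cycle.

For each vertex v, BFS finds the shortest path from v back to v.
The shortest such closed walk is Ava → Pia → Fay → Ben → Cal → Ava, length 5.

5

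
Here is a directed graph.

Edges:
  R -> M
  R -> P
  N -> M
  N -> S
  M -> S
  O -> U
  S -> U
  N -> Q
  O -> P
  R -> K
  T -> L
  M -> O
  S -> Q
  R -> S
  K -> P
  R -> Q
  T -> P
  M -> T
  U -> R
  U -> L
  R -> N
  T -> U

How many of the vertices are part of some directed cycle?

7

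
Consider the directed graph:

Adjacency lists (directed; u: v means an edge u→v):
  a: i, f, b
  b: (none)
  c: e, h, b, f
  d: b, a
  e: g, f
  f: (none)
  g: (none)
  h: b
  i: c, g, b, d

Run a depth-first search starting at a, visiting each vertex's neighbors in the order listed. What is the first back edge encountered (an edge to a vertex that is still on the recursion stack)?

DFS from a (visiting each vertex's neighbors in the order listed); mark gray on enter, black on exit:
a gray
  i gray
    c gray
      e gray
        g gray
        g black
        f gray
        f black
      e black
      h gray
        b gray
        b black
      h black
      c→b: b black — skip
      c→f: f black — skip
    c black
    i→g: g black — skip
    i→b: b black — skip
    d gray
      d→b: b black — skip
      d→a: a is gray → back edge
First back edge: d → a.

d→a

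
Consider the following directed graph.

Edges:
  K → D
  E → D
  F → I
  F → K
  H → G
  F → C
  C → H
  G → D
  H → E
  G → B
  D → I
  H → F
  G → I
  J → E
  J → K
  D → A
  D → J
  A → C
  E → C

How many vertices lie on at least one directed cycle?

9

A vertex is on a directed cycle iff it belongs to a strongly connected component of size ≥ 2 (or has a self-loop).
The vertices on cycles are {A, C, D, E, F, G, H, J, K} — 9 in total.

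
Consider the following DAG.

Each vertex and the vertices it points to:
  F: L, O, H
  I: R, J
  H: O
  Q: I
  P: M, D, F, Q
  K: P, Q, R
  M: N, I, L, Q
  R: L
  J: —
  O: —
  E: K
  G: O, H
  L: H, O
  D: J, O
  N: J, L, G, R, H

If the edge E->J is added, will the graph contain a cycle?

No

Adding E→J creates a cycle iff J can already reach E.
Explore from J: no path reaches E. The graph stays acyclic.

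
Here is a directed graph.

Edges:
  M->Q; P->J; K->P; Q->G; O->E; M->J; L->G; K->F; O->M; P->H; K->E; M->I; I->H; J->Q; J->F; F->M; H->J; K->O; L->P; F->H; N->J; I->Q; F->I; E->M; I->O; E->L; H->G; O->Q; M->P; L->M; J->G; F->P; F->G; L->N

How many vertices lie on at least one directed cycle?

10

A vertex is on a directed cycle iff it belongs to a strongly connected component of size ≥ 2 (or has a self-loop).
The vertices on cycles are {E, F, H, I, J, L, M, N, O, P} — 10 in total.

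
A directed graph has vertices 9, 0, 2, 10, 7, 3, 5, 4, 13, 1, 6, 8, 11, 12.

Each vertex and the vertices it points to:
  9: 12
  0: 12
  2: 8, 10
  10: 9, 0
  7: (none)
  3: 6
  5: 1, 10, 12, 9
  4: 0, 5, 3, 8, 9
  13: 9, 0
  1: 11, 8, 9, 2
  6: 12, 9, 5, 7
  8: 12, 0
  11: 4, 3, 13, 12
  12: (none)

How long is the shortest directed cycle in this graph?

4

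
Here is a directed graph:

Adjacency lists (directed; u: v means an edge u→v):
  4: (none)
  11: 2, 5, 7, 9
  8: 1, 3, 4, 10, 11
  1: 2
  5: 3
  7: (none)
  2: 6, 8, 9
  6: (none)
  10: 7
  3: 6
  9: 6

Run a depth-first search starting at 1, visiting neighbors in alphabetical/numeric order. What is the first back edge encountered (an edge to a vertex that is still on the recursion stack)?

DFS from 1 (visiting neighbors in alphabetical/numeric order); mark gray on enter, black on exit:
1 gray
  2 gray
    6 gray
    6 black
    8 gray
      8→1: 1 is gray → back edge
First back edge: 8 → 1.

8→1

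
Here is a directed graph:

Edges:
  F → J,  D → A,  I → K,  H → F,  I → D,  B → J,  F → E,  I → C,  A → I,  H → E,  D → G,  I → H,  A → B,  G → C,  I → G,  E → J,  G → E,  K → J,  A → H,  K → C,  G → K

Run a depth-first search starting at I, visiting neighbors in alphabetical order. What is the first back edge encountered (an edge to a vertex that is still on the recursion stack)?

A->I

DFS from I (visiting neighbors in alphabetical order); mark gray on enter, black on exit:
I gray
  C gray
  C black
  D gray
    A gray
      B gray
        J gray
        J black
      B black
      H gray
        E gray
          E→J: J black — skip
        E black
        F gray
          F→E: E black — skip
          F→J: J black — skip
        F black
      H black
      A→I: I is gray → back edge
First back edge: A → I.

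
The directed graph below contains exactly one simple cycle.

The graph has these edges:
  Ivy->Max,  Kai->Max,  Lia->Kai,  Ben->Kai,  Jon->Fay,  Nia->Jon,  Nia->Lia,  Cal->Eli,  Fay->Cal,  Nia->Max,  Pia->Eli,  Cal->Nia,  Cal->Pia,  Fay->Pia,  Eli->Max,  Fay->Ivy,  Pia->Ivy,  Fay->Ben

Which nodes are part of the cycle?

DFS with gray/black marking from Fay:
Fay gray
  Cal gray
    Pia gray
      Eli gray
        Max gray
        Max black
      Eli black
      Ivy gray
        Ivy→Max: Max black — skip
      Ivy black
    Pia black
    Cal→Eli: Eli black — skip
    Nia gray
      Lia gray
        Kai gray
          Kai→Max: Max black — skip
        Kai black
      Lia black
      Nia→Max: Max black — skip
      Jon gray
        Jon→Fay: Fay is gray → back edge
Back edge closes the cycle Fay → Cal → Nia → Jon → Fay; its vertices are {Cal, Fay, Jon, Nia}.

Cal, Fay, Jon, Nia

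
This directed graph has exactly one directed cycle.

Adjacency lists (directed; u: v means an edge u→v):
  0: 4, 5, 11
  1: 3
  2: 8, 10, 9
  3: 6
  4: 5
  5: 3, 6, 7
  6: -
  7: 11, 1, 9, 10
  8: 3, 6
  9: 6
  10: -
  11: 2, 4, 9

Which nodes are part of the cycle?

4, 5, 7, 11

DFS with gray/black marking from 11:
11 gray
  2 gray
    8 gray
      3 gray
        6 gray
        6 black
      3 black
      8→6: 6 black — skip
    8 black
    10 gray
    10 black
    9 gray
      9→6: 6 black — skip
    9 black
  2 black
  4 gray
    5 gray
      5→3: 3 black — skip
      5→6: 6 black — skip
      7 gray
        7→11: 11 is gray → back edge
Back edge closes the cycle 11 → 4 → 5 → 7 → 11; its vertices are {4, 5, 7, 11}.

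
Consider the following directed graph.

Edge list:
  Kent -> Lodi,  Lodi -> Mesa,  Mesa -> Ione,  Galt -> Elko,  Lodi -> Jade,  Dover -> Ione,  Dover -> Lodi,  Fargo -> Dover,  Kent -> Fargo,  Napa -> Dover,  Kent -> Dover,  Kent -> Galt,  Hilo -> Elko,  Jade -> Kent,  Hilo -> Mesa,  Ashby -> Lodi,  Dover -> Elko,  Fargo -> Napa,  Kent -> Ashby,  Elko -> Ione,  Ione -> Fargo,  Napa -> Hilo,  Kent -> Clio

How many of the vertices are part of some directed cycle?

12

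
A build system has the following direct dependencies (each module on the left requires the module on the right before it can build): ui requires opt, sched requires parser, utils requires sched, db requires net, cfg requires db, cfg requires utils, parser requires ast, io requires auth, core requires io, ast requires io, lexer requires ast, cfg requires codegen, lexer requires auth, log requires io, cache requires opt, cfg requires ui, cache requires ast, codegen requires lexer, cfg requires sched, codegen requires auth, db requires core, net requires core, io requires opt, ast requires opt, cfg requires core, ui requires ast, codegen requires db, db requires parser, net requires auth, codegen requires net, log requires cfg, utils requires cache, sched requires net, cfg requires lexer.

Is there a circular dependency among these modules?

DFS with white/gray/black marking, starting from codegen:
codegen gray
  net gray
    auth gray
    auth black
    core gray
      io gray
        io→auth: auth black — skip
        opt gray
        opt black
      io black
    core black
  net black
  db gray
    parser gray
      ast gray
        ast→io: io black — skip
        ast→opt: opt black — skip
      ast black
    parser black
    db→core: core black — skip
    db→net: net black — skip
  db black
  lexer gray
    lexer→ast: ast black — skip
    lexer→auth: auth black — skip
  lexer black
  codegen→auth: auth black — skip
codegen black
cfg gray
  ui gray
    ui→ast: ast black — skip
    ui→opt: opt black — skip
  ui black
  cfg→codegen: codegen black — skip
  cfg→lexer: lexer black — skip
  cfg→db: db black — skip
  cfg→core: core black — skip
  utils gray
    cache gray
      cache→opt: opt black — skip
      cache→ast: ast black — skip
    cache black
    sched gray
      sched→parser: parser black — skip
      sched→net: net black — skip
    sched black
  utils black
  cfg→sched: sched black — skip
cfg black
log gray
  log→io: io black — skip
  log→cfg: cfg black — skip
log black
Every edge goes to a white or black vertex — no back edge, so the graph is acyclic.

No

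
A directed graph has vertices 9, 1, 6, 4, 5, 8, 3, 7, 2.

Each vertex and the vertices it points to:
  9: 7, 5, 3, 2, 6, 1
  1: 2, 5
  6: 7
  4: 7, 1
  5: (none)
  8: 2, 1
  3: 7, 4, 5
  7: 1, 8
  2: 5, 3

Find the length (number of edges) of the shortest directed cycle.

For each vertex v, BFS finds the shortest path from v back to v.
The shortest such closed walk is 2 → 3 → 4 → 1 → 2, length 4.

4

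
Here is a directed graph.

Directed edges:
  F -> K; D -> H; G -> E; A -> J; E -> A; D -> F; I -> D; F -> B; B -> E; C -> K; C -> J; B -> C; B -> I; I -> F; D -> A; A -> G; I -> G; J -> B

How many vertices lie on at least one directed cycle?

9

A vertex is on a directed cycle iff it belongs to a strongly connected component of size ≥ 2 (or has a self-loop).
The vertices on cycles are {A, B, C, D, E, F, G, I, J} — 9 in total.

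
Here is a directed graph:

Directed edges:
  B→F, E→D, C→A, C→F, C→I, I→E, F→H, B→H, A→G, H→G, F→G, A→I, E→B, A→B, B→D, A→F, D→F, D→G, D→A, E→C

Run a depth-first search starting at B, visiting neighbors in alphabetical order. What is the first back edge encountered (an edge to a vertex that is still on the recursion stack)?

A→B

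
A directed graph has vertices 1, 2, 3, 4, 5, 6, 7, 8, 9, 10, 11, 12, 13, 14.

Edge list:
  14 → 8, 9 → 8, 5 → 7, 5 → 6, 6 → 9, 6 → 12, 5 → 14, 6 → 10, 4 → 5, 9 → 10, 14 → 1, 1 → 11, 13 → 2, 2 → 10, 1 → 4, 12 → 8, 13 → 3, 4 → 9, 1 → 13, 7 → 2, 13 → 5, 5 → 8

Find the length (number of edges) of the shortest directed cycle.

4

For each vertex v, BFS finds the shortest path from v back to v.
The shortest such closed walk is 1 → 4 → 5 → 14 → 1, length 4.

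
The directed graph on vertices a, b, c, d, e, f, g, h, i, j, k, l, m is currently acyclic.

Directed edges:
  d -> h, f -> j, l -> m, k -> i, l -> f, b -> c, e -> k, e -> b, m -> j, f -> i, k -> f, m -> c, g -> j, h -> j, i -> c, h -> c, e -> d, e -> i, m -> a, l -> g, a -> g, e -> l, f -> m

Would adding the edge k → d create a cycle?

No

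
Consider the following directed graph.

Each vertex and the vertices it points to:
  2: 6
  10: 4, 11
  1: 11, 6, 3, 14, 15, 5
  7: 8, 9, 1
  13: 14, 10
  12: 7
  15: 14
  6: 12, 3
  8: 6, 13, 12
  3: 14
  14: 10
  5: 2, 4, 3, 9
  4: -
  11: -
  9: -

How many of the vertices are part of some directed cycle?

7

A vertex is on a directed cycle iff it belongs to a strongly connected component of size ≥ 2 (or has a self-loop).
The vertices on cycles are {1, 2, 5, 6, 7, 8, 12} — 7 in total.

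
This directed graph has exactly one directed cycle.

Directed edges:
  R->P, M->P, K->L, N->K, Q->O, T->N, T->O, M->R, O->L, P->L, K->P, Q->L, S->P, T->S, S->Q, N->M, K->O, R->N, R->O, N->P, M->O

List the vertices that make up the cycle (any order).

M, N, R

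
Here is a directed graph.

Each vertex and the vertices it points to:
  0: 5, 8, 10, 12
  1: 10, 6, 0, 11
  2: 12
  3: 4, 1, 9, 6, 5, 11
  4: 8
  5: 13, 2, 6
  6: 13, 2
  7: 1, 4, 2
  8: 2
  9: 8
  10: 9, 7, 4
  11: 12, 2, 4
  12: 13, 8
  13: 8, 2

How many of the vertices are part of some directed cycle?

8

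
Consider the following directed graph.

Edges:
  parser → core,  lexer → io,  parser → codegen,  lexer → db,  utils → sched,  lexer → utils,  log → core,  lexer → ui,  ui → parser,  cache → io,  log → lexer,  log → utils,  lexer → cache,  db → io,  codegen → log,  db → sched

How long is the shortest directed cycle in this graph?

5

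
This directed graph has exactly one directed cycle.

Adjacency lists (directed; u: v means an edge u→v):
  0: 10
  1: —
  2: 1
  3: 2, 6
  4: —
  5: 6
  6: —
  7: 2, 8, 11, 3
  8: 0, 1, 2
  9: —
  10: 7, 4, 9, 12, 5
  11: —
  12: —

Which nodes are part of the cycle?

DFS with gray/black marking from 0:
0 gray
  10 gray
    7 gray
      2 gray
        1 gray
        1 black
      2 black
      8 gray
        8→0: 0 is gray → back edge
Back edge closes the cycle 0 → 10 → 7 → 8 → 0; its vertices are {0, 7, 8, 10}.

0, 7, 8, 10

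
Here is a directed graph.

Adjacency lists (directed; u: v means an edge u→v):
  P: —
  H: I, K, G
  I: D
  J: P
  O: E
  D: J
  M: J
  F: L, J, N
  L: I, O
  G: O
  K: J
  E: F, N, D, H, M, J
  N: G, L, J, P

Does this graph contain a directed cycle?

Yes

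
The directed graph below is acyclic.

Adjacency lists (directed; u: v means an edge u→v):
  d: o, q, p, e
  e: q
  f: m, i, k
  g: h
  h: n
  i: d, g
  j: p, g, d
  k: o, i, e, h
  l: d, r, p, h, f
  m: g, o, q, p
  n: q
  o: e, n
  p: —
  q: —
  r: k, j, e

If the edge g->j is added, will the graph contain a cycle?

Adding g→j creates a cycle iff j can already reach g.
Path from j: j → g.
So j → … → g → j is a cycle.

Yes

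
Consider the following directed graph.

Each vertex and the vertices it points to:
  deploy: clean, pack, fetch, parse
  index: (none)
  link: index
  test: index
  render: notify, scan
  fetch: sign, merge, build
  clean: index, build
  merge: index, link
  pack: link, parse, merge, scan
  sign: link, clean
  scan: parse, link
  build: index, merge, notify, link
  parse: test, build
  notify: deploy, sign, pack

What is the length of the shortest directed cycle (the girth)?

4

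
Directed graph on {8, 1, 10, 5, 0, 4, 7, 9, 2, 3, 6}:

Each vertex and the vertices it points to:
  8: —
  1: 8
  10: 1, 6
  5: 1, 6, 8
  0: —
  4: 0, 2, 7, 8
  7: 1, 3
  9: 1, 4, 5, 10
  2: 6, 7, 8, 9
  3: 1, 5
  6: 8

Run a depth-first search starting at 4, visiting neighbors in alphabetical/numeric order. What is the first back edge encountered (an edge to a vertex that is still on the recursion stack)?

9→4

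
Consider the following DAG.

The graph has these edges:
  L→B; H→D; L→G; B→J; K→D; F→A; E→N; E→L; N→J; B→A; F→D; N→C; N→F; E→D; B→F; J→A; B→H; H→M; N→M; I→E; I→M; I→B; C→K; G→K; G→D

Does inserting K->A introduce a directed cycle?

Adding K→A creates a cycle iff A can already reach K.
Explore from A: no path reaches K. The graph stays acyclic.

No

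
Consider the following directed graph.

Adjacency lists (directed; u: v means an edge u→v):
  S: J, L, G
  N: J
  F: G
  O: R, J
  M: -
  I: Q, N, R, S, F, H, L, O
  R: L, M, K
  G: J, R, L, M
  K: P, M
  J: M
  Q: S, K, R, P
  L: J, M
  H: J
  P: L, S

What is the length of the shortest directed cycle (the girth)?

5

For each vertex v, BFS finds the shortest path from v back to v.
The shortest such closed walk is K → P → S → G → R → K, length 5.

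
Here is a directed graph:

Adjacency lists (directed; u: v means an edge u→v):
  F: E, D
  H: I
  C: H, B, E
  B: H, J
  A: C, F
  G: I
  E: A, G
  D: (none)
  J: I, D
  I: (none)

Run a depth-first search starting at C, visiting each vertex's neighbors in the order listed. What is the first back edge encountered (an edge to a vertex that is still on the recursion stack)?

DFS from C (visiting each vertex's neighbors in the order listed); mark gray on enter, black on exit:
C gray
  H gray
    I gray
    I black
  H black
  B gray
    B→H: H black — skip
    J gray
      J→I: I black — skip
      D gray
      D black
    J black
  B black
  E gray
    A gray
      A→C: C is gray → back edge
First back edge: A → C.

A->C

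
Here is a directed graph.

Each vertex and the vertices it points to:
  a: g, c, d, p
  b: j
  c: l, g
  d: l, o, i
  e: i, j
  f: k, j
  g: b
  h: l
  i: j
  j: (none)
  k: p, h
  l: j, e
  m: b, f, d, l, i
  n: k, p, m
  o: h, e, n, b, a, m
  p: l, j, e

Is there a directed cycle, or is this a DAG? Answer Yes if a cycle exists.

Yes

DFS with white/gray/black marking, starting from p:
p gray
  l gray
    j gray
    j black
    e gray
      i gray
        i→j: j black — skip
      i black
      e→j: j black — skip
    e black
  l black
  p→j: j black — skip
  p→e: e black — skip
p black
a gray
  g gray
    b gray
      b→j: j black — skip
    b black
  g black
  c gray
    c→l: l black — skip
    c→g: g black — skip
  c black
  d gray
    d→l: l black — skip
    o gray
      h gray
        h→l: l black — skip
      h black
      o→e: e black — skip
      n gray
        k gray
          k→p: p black — skip
          k→h: h black — skip
        k black
        n→p: p black — skip
        m gray
          m→b: b black — skip
          f gray
            f→k: k black — skip
            f→j: j black — skip
          f black
          m→d: d is gray → back edge
Back edge found, so a cycle exists: d → o → n → m → d.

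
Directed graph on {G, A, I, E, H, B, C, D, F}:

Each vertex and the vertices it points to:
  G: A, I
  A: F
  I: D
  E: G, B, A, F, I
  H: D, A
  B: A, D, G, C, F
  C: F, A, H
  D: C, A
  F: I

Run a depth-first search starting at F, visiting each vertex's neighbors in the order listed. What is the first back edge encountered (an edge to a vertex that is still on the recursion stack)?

C→F

DFS from F (visiting each vertex's neighbors in the order listed); mark gray on enter, black on exit:
F gray
  I gray
    D gray
      C gray
        C→F: F is gray → back edge
First back edge: C → F.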